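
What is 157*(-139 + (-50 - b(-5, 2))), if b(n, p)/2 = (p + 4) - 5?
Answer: -29987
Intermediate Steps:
b(n, p) = -2 + 2*p (b(n, p) = 2*((p + 4) - 5) = 2*((4 + p) - 5) = 2*(-1 + p) = -2 + 2*p)
157*(-139 + (-50 - b(-5, 2))) = 157*(-139 + (-50 - (-2 + 2*2))) = 157*(-139 + (-50 - (-2 + 4))) = 157*(-139 + (-50 - 1*2)) = 157*(-139 + (-50 - 2)) = 157*(-139 - 52) = 157*(-191) = -29987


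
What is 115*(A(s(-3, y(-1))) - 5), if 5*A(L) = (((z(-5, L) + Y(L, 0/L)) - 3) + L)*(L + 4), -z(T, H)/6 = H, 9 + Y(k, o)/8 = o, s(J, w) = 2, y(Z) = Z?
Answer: -12305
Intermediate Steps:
Y(k, o) = -72 + 8*o
z(T, H) = -6*H
A(L) = (-75 - 5*L)*(4 + L)/5 (A(L) = ((((-6*L + (-72 + 8*(0/L))) - 3) + L)*(L + 4))/5 = ((((-6*L + (-72 + 8*0)) - 3) + L)*(4 + L))/5 = ((((-6*L + (-72 + 0)) - 3) + L)*(4 + L))/5 = ((((-6*L - 72) - 3) + L)*(4 + L))/5 = ((((-72 - 6*L) - 3) + L)*(4 + L))/5 = (((-75 - 6*L) + L)*(4 + L))/5 = ((-75 - 5*L)*(4 + L))/5 = (-75 - 5*L)*(4 + L)/5)
115*(A(s(-3, y(-1))) - 5) = 115*((-60 - 1*2² - 19*2) - 5) = 115*((-60 - 1*4 - 38) - 5) = 115*((-60 - 4 - 38) - 5) = 115*(-102 - 5) = 115*(-107) = -12305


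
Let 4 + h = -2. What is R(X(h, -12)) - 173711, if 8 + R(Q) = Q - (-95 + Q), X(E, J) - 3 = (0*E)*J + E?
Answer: -173624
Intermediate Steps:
h = -6 (h = -4 - 2 = -6)
X(E, J) = 3 + E (X(E, J) = 3 + ((0*E)*J + E) = 3 + (0*J + E) = 3 + (0 + E) = 3 + E)
R(Q) = 87 (R(Q) = -8 + (Q - (-95 + Q)) = -8 + (Q + (95 - Q)) = -8 + 95 = 87)
R(X(h, -12)) - 173711 = 87 - 173711 = -173624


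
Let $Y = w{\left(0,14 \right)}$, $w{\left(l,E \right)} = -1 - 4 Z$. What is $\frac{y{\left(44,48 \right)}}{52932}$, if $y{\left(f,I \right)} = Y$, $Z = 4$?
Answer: $- \frac{17}{52932} \approx -0.00032117$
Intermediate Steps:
$w{\left(l,E \right)} = -17$ ($w{\left(l,E \right)} = -1 - 16 = -17$)
$Y = -17$
$y{\left(f,I \right)} = -17$
$\frac{y{\left(44,48 \right)}}{52932} = - \frac{17}{52932}$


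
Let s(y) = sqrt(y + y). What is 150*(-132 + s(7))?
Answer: -19800 + 150*sqrt(14) ≈ -19239.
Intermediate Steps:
s(y) = sqrt(2)*sqrt(y) (s(y) = sqrt(2*y) = sqrt(2)*sqrt(y))
150*(-132 + s(7)) = 150*(-132 + sqrt(2)*sqrt(7)) = 150*(-132 + sqrt(14)) = -19800 + 150*sqrt(14)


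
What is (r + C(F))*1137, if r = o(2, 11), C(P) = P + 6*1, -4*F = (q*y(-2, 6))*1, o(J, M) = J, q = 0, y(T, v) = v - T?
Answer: 9096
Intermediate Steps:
F = 0 (F = -0*(6 - 1*(-2))/4 = -0*(6 + 2)/4 = -0*8/4 = -0 = -¼*0 = 0)
C(P) = 6 + P (C(P) = P + 6 = 6 + P)
r = 2
(r + C(F))*1137 = (2 + (6 + 0))*1137 = (2 + 6)*1137 = 8*1137 = 9096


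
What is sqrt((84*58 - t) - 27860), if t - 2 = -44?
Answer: I*sqrt(22946) ≈ 151.48*I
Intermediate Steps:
t = -42 (t = 2 - 44 = -42)
sqrt((84*58 - t) - 27860) = sqrt((84*58 - 1*(-42)) - 27860) = sqrt((4872 + 42) - 27860) = sqrt(4914 - 27860) = sqrt(-22946) = I*sqrt(22946)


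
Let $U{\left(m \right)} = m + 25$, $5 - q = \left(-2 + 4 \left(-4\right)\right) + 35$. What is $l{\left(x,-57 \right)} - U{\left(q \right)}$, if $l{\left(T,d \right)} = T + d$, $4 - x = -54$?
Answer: $-12$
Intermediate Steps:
$x = 58$ ($x = 4 - -54 = 4 + 54 = 58$)
$q = -12$ ($q = 5 - \left(\left(-2 + 4 \left(-4\right)\right) + 35\right) = 5 - \left(\left(-2 - 16\right) + 35\right) = 5 - \left(-18 + 35\right) = 5 - 17 = -12$)
$U{\left(m \right)} = 25 + m$
$l{\left(x,-57 \right)} - U{\left(q \right)} = \left(58 - 57\right) - \left(25 - 12\right) = 1 - 13 = -12$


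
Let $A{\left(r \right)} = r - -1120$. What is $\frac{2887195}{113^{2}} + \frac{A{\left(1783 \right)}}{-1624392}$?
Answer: $\frac{4689899392033}{20741861448} \approx 226.11$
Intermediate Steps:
$A{\left(r \right)} = 1120 + r$ ($A{\left(r \right)} = r + 1120 = 1120 + r$)
$\frac{2887195}{113^{2}} + \frac{A{\left(1783 \right)}}{-1624392} = \frac{2887195}{113^{2}} + \frac{1120 + 1783}{-1624392} = \frac{2887195}{12769} + 2903 \left(- \frac{1}{1624392}\right) = 2887195 \cdot \frac{1}{12769} - \frac{2903}{1624392} = \frac{2887195}{12769} - \frac{2903}{1624392} = \frac{4689899392033}{20741861448}$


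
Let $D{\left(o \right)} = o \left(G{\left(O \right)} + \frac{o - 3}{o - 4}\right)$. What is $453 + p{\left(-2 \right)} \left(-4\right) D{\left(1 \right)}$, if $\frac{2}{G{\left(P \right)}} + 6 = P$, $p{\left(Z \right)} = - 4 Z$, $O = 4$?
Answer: $\frac{1391}{3} \approx 463.67$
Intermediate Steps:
$G{\left(P \right)} = \frac{2}{-6 + P}$
$D{\left(o \right)} = o \left(-1 + \frac{-3 + o}{-4 + o}\right)$ ($D{\left(o \right)} = o \left(\frac{2}{-6 + 4} + \frac{o - 3}{o - 4}\right) = o \left(\frac{2}{-2} + \frac{-3 + o}{-4 + o}\right) = o \left(2 \left(- \frac{1}{2}\right) + \frac{-3 + o}{-4 + o}\right) = o \left(-1 + \frac{-3 + o}{-4 + o}\right)$)
$453 + p{\left(-2 \right)} \left(-4\right) D{\left(1 \right)} = 453 + \left(-4\right) \left(-2\right) \left(-4\right) 1 \frac{1}{-4 + 1} = 453 + 8 \left(-4\right) 1 \frac{1}{-3} = 453 - 32 \cdot 1 \left(- \frac{1}{3}\right) = 453 - - \frac{32}{3} = 453 + \frac{32}{3} = \frac{1391}{3}$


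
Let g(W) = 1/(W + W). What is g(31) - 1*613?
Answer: -38005/62 ≈ -612.98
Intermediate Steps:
g(W) = 1/(2*W)
g(31) - 1*613 = (½)/31 - 1*613 = (½)*(1/31) - 613 = 1/62 - 613 = -38005/62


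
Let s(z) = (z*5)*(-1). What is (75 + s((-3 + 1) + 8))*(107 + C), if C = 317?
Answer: 19080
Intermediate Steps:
s(z) = -5*z (s(z) = (5*z)*(-1) = -5*z)
(75 + s((-3 + 1) + 8))*(107 + C) = (75 - 5*((-3 + 1) + 8))*(107 + 317) = (75 - 5*(-2 + 8))*424 = (75 - 5*6)*424 = (75 - 30)*424 = 45*424 = 19080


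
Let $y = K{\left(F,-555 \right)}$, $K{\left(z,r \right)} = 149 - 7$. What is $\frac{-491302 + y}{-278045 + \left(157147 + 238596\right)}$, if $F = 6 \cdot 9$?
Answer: $- \frac{245580}{58849} \approx -4.173$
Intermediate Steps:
$F = 54$
$K{\left(z,r \right)} = 142$
$y = 142$
$\frac{-491302 + y}{-278045 + \left(157147 + 238596\right)} = \frac{-491302 + 142}{-278045 + \left(157147 + 238596\right)} = - \frac{491160}{-278045 + 395743} = - \frac{491160}{117698} = \left(-491160\right) \frac{1}{117698} = - \frac{245580}{58849}$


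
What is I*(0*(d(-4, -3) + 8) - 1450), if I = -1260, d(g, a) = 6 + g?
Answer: 1827000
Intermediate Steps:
I*(0*(d(-4, -3) + 8) - 1450) = -1260*(0*((6 - 4) + 8) - 1450) = -1260*(0*(2 + 8) - 1450) = -1260*(0*10 - 1450) = -1260*(0 - 1450) = -1260*(-1450) = 1827000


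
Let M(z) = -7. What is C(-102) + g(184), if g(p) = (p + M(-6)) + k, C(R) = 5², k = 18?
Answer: 220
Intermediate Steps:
C(R) = 25
g(p) = 11 + p (g(p) = (p - 7) + 18 = (-7 + p) + 18 = 11 + p)
C(-102) + g(184) = 25 + (11 + 184) = 25 + 195 = 220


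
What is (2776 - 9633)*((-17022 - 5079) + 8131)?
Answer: 95792290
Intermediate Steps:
(2776 - 9633)*((-17022 - 5079) + 8131) = -6857*(-22101 + 8131) = -6857*(-13970) = 95792290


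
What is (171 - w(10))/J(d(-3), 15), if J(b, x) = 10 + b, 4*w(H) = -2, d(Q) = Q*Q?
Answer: 343/38 ≈ 9.0263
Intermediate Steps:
d(Q) = Q²
w(H) = -½ (w(H) = (¼)*(-2) = -½)
(171 - w(10))/J(d(-3), 15) = (171 - 1*(-½))/(10 + (-3)²) = (171 + ½)/(10 + 9) = (343/2)/19 = (343/2)*(1/19) = 343/38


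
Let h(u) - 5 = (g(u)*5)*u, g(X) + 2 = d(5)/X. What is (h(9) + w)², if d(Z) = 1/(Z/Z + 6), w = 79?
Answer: 1369/49 ≈ 27.939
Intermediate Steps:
d(Z) = ⅐ (d(Z) = 1/(1 + 6) = 1/7 = ⅐)
g(X) = -2 + 1/(7*X)
h(u) = 5 + u*(-10 + 5/(7*u)) (h(u) = 5 + ((-2 + 1/(7*u))*5)*u = 5 + (-10 + 5/(7*u))*u = 5 + u*(-10 + 5/(7*u)))
(h(9) + w)² = ((40/7 - 10*9) + 79)² = ((40/7 - 90) + 79)² = (-590/7 + 79)² = (-37/7)² = 1369/49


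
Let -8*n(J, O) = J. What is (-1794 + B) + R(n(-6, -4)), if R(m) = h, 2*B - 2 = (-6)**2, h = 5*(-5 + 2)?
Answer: -1790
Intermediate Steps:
h = -15 (h = 5*(-3) = -15)
n(J, O) = -J/8
B = 19 (B = 1 + (1/2)*(-6)**2 = 1 + (1/2)*36 = 1 + 18 = 19)
R(m) = -15
(-1794 + B) + R(n(-6, -4)) = (-1794 + 19) - 15 = -1775 - 15 = -1790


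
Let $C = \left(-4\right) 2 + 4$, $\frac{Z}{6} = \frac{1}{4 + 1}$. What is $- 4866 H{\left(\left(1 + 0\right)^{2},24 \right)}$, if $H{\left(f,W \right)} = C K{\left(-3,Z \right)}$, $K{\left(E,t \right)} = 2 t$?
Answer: $\frac{233568}{5} \approx 46714.0$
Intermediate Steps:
$Z = \frac{6}{5}$ ($Z = \frac{6}{4 + 1} = \frac{6}{5} \approx 1.2$)
$C = -4$ ($C = -8 + 4 = -4$)
$H{\left(f,W \right)} = - \frac{48}{5}$ ($H{\left(f,W \right)} = - 4 \cdot 2 \cdot \frac{6}{5} = \left(-4\right) \frac{12}{5} = - \frac{48}{5}$)
$- 4866 H{\left(\left(1 + 0\right)^{2},24 \right)} = \left(-4866\right) \left(- \frac{48}{5}\right) = \frac{233568}{5}$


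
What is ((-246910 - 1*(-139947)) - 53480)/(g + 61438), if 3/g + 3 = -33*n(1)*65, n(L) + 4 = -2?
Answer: -229380009/87835861 ≈ -2.6115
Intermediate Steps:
n(L) = -6 (n(L) = -4 - 2 = -6)
g = 1/4289 (g = 3/(-3 - 33*(-6)*65) = 3/(-3 + 198*65) = 3/(-3 + 12870) = 3/12867 = 3*(1/12867) = 1/4289 ≈ 0.00023315)
((-246910 - 1*(-139947)) - 53480)/(g + 61438) = ((-246910 - 1*(-139947)) - 53480)/(1/4289 + 61438) = ((-246910 + 139947) - 53480)/(263507583/4289) = (-106963 - 53480)*(4289/263507583) = -160443*4289/263507583 = -229380009/87835861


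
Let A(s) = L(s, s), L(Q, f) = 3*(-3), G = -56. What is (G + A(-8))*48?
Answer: -3120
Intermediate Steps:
L(Q, f) = -9
A(s) = -9
(G + A(-8))*48 = (-56 - 9)*48 = -65*48 = -3120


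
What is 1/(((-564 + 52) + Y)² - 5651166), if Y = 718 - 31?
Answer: -1/5620541 ≈ -1.7792e-7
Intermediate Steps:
Y = 687
1/(((-564 + 52) + Y)² - 5651166) = 1/(((-564 + 52) + 687)² - 5651166) = 1/((-512 + 687)² - 5651166) = 1/(175² - 5651166) = 1/(30625 - 5651166) = 1/(-5620541) = -1/5620541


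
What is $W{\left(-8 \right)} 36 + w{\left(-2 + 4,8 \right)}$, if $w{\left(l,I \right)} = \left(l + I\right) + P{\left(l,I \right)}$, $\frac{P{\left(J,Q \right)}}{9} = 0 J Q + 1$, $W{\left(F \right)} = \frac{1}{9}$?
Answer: $23$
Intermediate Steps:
$W{\left(F \right)} = \frac{1}{9}$
$P{\left(J,Q \right)} = 9$ ($P{\left(J,Q \right)} = 9 \left(0 J Q + 1\right) = 9 \left(0 Q + 1\right) = 9 \left(0 + 1\right) = 9 \cdot 1 = 9$)
$w{\left(l,I \right)} = 9 + I + l$ ($w{\left(l,I \right)} = \left(l + I\right) + 9 = \left(I + l\right) + 9 = 9 + I + l$)
$W{\left(-8 \right)} 36 + w{\left(-2 + 4,8 \right)} = \frac{1}{9} \cdot 36 + \left(9 + 8 + \left(-2 + 4\right)\right) = 4 + \left(9 + 8 + 2\right) = 4 + 19 = 23$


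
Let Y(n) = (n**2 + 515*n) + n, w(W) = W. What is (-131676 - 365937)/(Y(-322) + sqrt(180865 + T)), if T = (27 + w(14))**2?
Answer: 2220349206/278719177 + 497613*sqrt(182546)/3902068478 ≈ 8.0208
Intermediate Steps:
Y(n) = n**2 + 516*n
T = 1681 (T = (27 + 14)**2 = 41**2 = 1681)
(-131676 - 365937)/(Y(-322) + sqrt(180865 + T)) = (-131676 - 365937)/(-322*(516 - 322) + sqrt(180865 + 1681)) = -497613/(-322*194 + sqrt(182546)) = -497613/(-62468 + sqrt(182546))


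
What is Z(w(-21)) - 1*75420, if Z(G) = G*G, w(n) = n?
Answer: -74979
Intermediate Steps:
Z(G) = G²
Z(w(-21)) - 1*75420 = (-21)² - 1*75420 = 441 - 75420 = -74979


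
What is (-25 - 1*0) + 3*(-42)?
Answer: -151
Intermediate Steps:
(-25 - 1*0) + 3*(-42) = (-25 + 0) - 126 = -25 - 126 = -151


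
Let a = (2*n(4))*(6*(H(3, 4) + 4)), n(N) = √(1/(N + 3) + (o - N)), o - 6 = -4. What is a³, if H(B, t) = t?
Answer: -11501568*I*√91/49 ≈ -2.2391e+6*I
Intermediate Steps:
o = 2 (o = 6 - 4 = 2)
n(N) = √(2 + 1/(3 + N) - N) (n(N) = √(1/(N + 3) + (2 - N)) = √(1/(3 + N) + (2 - N)) = √(2 + 1/(3 + N) - N))
a = 96*I*√91/7 (a = (2*√((7 - 1*4 - 1*4²)/(3 + 4)))*(6*(4 + 4)) = (2*√((7 - 4 - 1*16)/7))*(6*8) = (2*√((7 - 4 - 16)/7))*48 = (2*√((⅐)*(-13)))*48 = (2*√(-13/7))*48 = (2*(I*√91/7))*48 = (2*I*√91/7)*48 = 96*I*√91/7 ≈ 130.83*I)
a³ = (96*I*√91/7)³ = -11501568*I*√91/49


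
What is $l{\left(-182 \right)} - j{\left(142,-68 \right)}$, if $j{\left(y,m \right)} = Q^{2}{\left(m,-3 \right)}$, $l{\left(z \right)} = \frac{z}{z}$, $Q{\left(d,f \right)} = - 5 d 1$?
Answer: $-115599$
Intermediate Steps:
$Q{\left(d,f \right)} = - 5 d$
$l{\left(z \right)} = 1$
$j{\left(y,m \right)} = 25 m^{2}$ ($j{\left(y,m \right)} = \left(- 5 m\right)^{2} = 25 m^{2}$)
$l{\left(-182 \right)} - j{\left(142,-68 \right)} = 1 - 25 \left(-68\right)^{2} = 1 - 25 \cdot 4624 = 1 - 115600 = -115599$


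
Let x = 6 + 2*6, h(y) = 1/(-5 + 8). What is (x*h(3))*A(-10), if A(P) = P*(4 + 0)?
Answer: -240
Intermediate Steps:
A(P) = 4*P (A(P) = P*4 = 4*P)
h(y) = 1/3
x = 18 (x = 6 + 12 = 18)
(x*h(3))*A(-10) = (18*(1/3))*(4*(-10)) = 6*(-40) = -240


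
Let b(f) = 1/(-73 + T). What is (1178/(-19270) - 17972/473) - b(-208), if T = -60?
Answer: -23062805306/606128215 ≈ -38.049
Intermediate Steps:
b(f) = -1/133 (b(f) = 1/(-73 - 60) = 1/(-133) = -1/133)
(1178/(-19270) - 17972/473) - b(-208) = (1178/(-19270) - 17972/473) - 1*(-1/133) = (1178*(-1/19270) - 17972*1/473) + 1/133 = (-589/9635 - 17972/473) + 1/133 = -173438817/4557355 + 1/133 = -23062805306/606128215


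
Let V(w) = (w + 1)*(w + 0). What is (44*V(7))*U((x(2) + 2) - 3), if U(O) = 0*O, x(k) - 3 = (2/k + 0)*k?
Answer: 0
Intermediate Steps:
x(k) = 5 (x(k) = 3 + (2/k + 0)*k = 3 + (2/k)*k = 3 + 2 = 5)
V(w) = w*(1 + w) (V(w) = (1 + w)*w = w*(1 + w))
U(O) = 0
(44*V(7))*U((x(2) + 2) - 3) = (44*(7*(1 + 7)))*0 = (44*(7*8))*0 = (44*56)*0 = 2464*0 = 0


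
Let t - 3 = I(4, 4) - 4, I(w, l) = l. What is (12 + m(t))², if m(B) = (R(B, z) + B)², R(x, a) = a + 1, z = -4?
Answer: 144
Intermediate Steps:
R(x, a) = 1 + a
t = 3 (t = 3 + (4 - 4) = 3 + 0 = 3)
m(B) = (-3 + B)² (m(B) = ((1 - 4) + B)² = (-3 + B)²)
(12 + m(t))² = (12 + (-3 + 3)²)² = (12 + 0²)² = (12 + 0)² = 12² = 144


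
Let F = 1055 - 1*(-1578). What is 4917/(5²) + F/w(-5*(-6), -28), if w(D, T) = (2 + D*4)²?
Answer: 73250453/372100 ≈ 196.86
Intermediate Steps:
w(D, T) = (2 + 4*D)²
F = 2633 (F = 1055 + 1578 = 2633)
4917/(5²) + F/w(-5*(-6), -28) = 4917/(5²) + 2633/((4*(1 + 2*(-5*(-6)))²)) = 4917/25 + 2633/((4*(1 + 2*30)²)) = 4917*(1/25) + 2633/((4*(1 + 60)²)) = 4917/25 + 2633/((4*61²)) = 4917/25 + 2633/((4*3721)) = 4917/25 + 2633/14884 = 73250453/372100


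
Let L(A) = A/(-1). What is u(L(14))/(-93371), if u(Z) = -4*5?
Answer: 20/93371 ≈ 0.00021420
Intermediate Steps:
L(A) = -A (L(A) = A*(-1) = -A)
u(Z) = -20
u(L(14))/(-93371) = -20/(-93371) = -20*(-1/93371) = 20/93371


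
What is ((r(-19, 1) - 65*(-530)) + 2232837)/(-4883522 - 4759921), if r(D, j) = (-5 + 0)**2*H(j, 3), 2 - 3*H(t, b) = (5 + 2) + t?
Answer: -2267237/9643443 ≈ -0.23511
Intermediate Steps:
H(t, b) = -5/3 - t/3 (H(t, b) = 2/3 - ((5 + 2) + t)/3 = 2/3 - (7 + t)/3 = 2/3 + (-7/3 - t/3) = -5/3 - t/3)
r(D, j) = -125/3 - 25*j/3 (r(D, j) = (-5 + 0)**2*(-5/3 - j/3) = (-5)**2*(-5/3 - j/3) = 25*(-5/3 - j/3) = -125/3 - 25*j/3)
((r(-19, 1) - 65*(-530)) + 2232837)/(-4883522 - 4759921) = (((-125/3 - 25/3*1) - 65*(-530)) + 2232837)/(-4883522 - 4759921) = (((-125/3 - 25/3) + 34450) + 2232837)/(-9643443) = ((-50 + 34450) + 2232837)*(-1/9643443) = (34400 + 2232837)*(-1/9643443) = 2267237*(-1/9643443) = -2267237/9643443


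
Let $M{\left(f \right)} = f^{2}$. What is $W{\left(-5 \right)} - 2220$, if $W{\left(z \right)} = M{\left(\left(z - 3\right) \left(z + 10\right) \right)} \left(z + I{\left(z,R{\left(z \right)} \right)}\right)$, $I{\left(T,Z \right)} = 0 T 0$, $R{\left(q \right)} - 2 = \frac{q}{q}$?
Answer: $-10220$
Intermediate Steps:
$R{\left(q \right)} = 3$ ($R{\left(q \right)} = 2 + \frac{q}{q} = 2 + 1 = 3$)
$I{\left(T,Z \right)} = 0$ ($I{\left(T,Z \right)} = 0 \cdot 0 = 0$)
$W{\left(z \right)} = z \left(-3 + z\right)^{2} \left(10 + z\right)^{2}$ ($W{\left(z \right)} = \left(\left(z - 3\right) \left(z + 10\right)\right)^{2} \left(z + 0\right) = \left(\left(-3 + z\right) \left(10 + z\right)\right)^{2} z = \left(-3 + z\right)^{2} \left(10 + z\right)^{2} z = z \left(-3 + z\right)^{2} \left(10 + z\right)^{2}$)
$W{\left(-5 \right)} - 2220 = - 5 \left(-30 + \left(-5\right)^{2} + 7 \left(-5\right)\right)^{2} - 2220 = - 5 \left(-30 + 25 - 35\right)^{2} - 2220 = - 5 \left(-40\right)^{2} - 2220 = \left(-5\right) 1600 - 2220 = -8000 - 2220 = -10220$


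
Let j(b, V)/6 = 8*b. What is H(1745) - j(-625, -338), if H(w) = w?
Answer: 31745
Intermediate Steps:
j(b, V) = 48*b (j(b, V) = 6*(8*b) = 48*b)
H(1745) - j(-625, -338) = 1745 - 48*(-625) = 1745 - 1*(-30000) = 1745 + 30000 = 31745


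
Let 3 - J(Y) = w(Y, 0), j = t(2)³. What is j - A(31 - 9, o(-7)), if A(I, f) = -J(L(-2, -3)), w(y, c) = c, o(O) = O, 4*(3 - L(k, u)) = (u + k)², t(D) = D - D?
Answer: 3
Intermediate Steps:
t(D) = 0
L(k, u) = 3 - (k + u)²/4 (L(k, u) = 3 - (u + k)²/4 = 3 - (k + u)²/4)
j = 0 (j = 0³ = 0)
J(Y) = 3 (J(Y) = 3 - 1*0 = 3 + 0 = 3)
A(I, f) = -3 (A(I, f) = -1*3 = -3)
j - A(31 - 9, o(-7)) = 0 - 1*(-3) = 0 + 3 = 3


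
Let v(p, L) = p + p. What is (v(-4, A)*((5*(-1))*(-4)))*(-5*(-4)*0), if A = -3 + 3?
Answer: 0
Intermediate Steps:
A = 0
v(p, L) = 2*p
(v(-4, A)*((5*(-1))*(-4)))*(-5*(-4)*0) = ((2*(-4))*((5*(-1))*(-4)))*(-5*(-4)*0) = (-(-40)*(-4))*(20*0) = -8*20*0 = -160*0 = 0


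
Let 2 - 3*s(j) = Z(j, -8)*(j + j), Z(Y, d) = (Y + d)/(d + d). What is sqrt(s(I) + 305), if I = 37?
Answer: sqrt(5606)/4 ≈ 18.718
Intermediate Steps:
Z(Y, d) = (Y + d)/(2*d) (Z(Y, d) = (Y + d)/((2*d)) = (Y + d)*(1/(2*d)) = (Y + d)/(2*d))
s(j) = 2/3 - 2*j*(1/2 - j/16)/3 (s(j) = 2/3 - (1/2)*(j - 8)/(-8)*(j + j)/3 = 2/3 - (1/2)*(-1/8)*(-8 + j)*2*j/3 = 2/3 - (1/2 - j/16)*2*j/3 = 2/3 - 2*j*(1/2 - j/16)/3)
sqrt(s(I) + 305) = sqrt((2/3 + (1/24)*37*(-8 + 37)) + 305) = sqrt((2/3 + (1/24)*37*29) + 305) = sqrt((2/3 + 1073/24) + 305) = sqrt(363/8 + 305) = sqrt(2803/8) = sqrt(5606)/4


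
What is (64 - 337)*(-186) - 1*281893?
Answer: -231115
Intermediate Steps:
(64 - 337)*(-186) - 1*281893 = -273*(-186) - 281893 = 50778 - 281893 = -231115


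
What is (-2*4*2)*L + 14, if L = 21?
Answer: -322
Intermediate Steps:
(-2*4*2)*L + 14 = (-2*4*2)*21 + 14 = -8*2*21 + 14 = -16*21 + 14 = -336 + 14 = -322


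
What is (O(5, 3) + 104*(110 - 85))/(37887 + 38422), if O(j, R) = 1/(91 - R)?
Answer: 228801/6715192 ≈ 0.034072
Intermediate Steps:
(O(5, 3) + 104*(110 - 85))/(37887 + 38422) = (-1/(-91 + 3) + 104*(110 - 85))/(37887 + 38422) = (-1/(-88) + 104*25)/76309 = (-1*(-1/88) + 2600)*(1/76309) = (1/88 + 2600)*(1/76309) = (228801/88)*(1/76309) = 228801/6715192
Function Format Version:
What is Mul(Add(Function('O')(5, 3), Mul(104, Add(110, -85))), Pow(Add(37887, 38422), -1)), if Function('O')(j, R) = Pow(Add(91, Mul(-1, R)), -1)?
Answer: Rational(228801, 6715192) ≈ 0.034072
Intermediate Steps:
Mul(Add(Function('O')(5, 3), Mul(104, Add(110, -85))), Pow(Add(37887, 38422), -1)) = Mul(Add(Mul(-1, Pow(Add(-91, 3), -1)), Mul(104, Add(110, -85))), Pow(Add(37887, 38422), -1)) = Mul(Add(Mul(-1, Pow(-88, -1)), Mul(104, 25)), Pow(76309, -1)) = Mul(Add(Mul(-1, Rational(-1, 88)), 2600), Rational(1, 76309)) = Mul(Add(Rational(1, 88), 2600), Rational(1, 76309)) = Mul(Rational(228801, 88), Rational(1, 76309)) = Rational(228801, 6715192)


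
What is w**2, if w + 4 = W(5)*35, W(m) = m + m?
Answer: 119716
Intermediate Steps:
W(m) = 2*m
w = 346 (w = -4 + (2*5)*35 = -4 + 10*35 = -4 + 350 = 346)
w**2 = 346**2 = 119716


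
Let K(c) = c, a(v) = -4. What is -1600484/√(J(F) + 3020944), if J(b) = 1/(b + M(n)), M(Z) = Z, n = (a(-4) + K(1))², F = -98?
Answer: -1600484*√23928897335/268864015 ≈ -920.83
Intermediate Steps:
n = 9 (n = (-4 + 1)² = (-3)² = 9)
J(b) = 1/(9 + b) (J(b) = 1/(b + 9) = 1/(9 + b))
-1600484/√(J(F) + 3020944) = -1600484/√(1/(9 - 98) + 3020944) = -1600484/√(1/(-89) + 3020944) = -1600484/√(-1/89 + 3020944) = -1600484*√23928897335/268864015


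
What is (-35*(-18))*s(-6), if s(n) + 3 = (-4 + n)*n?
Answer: 35910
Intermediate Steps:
s(n) = -3 + n*(-4 + n) (s(n) = -3 + (-4 + n)*n = -3 + n*(-4 + n))
(-35*(-18))*s(-6) = (-35*(-18))*(-3 + (-6)² - 4*(-6)) = 630*(-3 + 36 + 24) = 630*57 = 35910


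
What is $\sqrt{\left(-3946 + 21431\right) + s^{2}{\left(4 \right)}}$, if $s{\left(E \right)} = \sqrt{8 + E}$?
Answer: $\sqrt{17497} \approx 132.28$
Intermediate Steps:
$\sqrt{\left(-3946 + 21431\right) + s^{2}{\left(4 \right)}} = \sqrt{\left(-3946 + 21431\right) + \left(\sqrt{8 + 4}\right)^{2}} = \sqrt{17485 + \left(\sqrt{12}\right)^{2}} = \sqrt{17485 + \left(2 \sqrt{3}\right)^{2}} = \sqrt{17485 + 12} = \sqrt{17497}$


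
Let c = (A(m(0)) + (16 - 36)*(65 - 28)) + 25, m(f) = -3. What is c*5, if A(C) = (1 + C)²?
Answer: -3555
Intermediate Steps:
c = -711 (c = ((1 - 3)² + (16 - 36)*(65 - 28)) + 25 = ((-2)² - 20*37) + 25 = (4 - 740) + 25 = -736 + 25 = -711)
c*5 = -711*5 = -3555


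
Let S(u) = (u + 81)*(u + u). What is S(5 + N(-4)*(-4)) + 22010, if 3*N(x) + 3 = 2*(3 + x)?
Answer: 217550/9 ≈ 24172.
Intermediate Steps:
N(x) = 1 + 2*x/3 (N(x) = -1 + (2*(3 + x))/3 = -1 + (6 + 2*x)/3 = -1 + (2 + 2*x/3) = 1 + 2*x/3)
S(u) = 2*u*(81 + u) (S(u) = (81 + u)*(2*u) = 2*u*(81 + u))
S(5 + N(-4)*(-4)) + 22010 = 2*(5 + (1 + (⅔)*(-4))*(-4))*(81 + (5 + (1 + (⅔)*(-4))*(-4))) + 22010 = 2*(5 + (1 - 8/3)*(-4))*(81 + (5 + (1 - 8/3)*(-4))) + 22010 = 2*(5 - 5/3*(-4))*(81 + (5 - 5/3*(-4))) + 22010 = 2*(5 + 20/3)*(81 + (5 + 20/3)) + 22010 = 2*(35/3)*(81 + 35/3) + 22010 = 2*(35/3)*(278/3) + 22010 = 19460/9 + 22010 = 217550/9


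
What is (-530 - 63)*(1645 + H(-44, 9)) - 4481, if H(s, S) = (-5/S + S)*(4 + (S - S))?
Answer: -8999966/9 ≈ -1.0000e+6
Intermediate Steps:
H(s, S) = -20/S + 4*S (H(s, S) = (S - 5/S)*(4 + 0) = (S - 5/S)*4 = -20/S + 4*S)
(-530 - 63)*(1645 + H(-44, 9)) - 4481 = (-530 - 63)*(1645 + (-20/9 + 4*9)) - 4481 = -593*(1645 + (-20*1/9 + 36)) - 4481 = -593*(1645 + (-20/9 + 36)) - 4481 = -593*(1645 + 304/9) - 4481 = -593*15109/9 - 4481 = -8959637/9 - 4481 = -8999966/9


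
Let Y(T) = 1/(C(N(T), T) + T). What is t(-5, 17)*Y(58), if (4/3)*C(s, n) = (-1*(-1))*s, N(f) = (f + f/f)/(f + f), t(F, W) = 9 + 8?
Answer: 7888/27089 ≈ 0.29119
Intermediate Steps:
t(F, W) = 17
N(f) = (1 + f)/(2*f) (N(f) = (f + 1)/((2*f)) = (1 + f)*(1/(2*f)) = (1 + f)/(2*f))
C(s, n) = 3*s/4 (C(s, n) = 3*((-1*(-1))*s)/4 = 3*(1*s)/4 = 3*s/4)
Y(T) = 1/(T + 3*(1 + T)/(8*T)) (Y(T) = 1/(3*((1 + T)/(2*T))/4 + T) = 1/(3*(1 + T)/(8*T) + T) = 1/(T + 3*(1 + T)/(8*T)))
t(-5, 17)*Y(58) = 17*(8*58/(3 + 3*58 + 8*58**2)) = 17*(8*58/(3 + 174 + 8*3364)) = 17*(8*58/(3 + 174 + 26912)) = 17*(8*58/27089) = 17*(8*58*(1/27089)) = 17*(464/27089) = 7888/27089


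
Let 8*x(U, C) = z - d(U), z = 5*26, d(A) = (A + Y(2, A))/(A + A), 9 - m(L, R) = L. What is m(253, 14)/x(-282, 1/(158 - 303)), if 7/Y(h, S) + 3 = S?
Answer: -5143680/341243 ≈ -15.073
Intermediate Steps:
Y(h, S) = 7/(-3 + S)
m(L, R) = 9 - L
d(A) = (A + 7/(-3 + A))/(2*A) (d(A) = (A + 7/(-3 + A))/(A + A) = (A + 7/(-3 + A))/((2*A)) = (A + 7/(-3 + A))*(1/(2*A)) = (A + 7/(-3 + A))/(2*A))
z = 130
x(U, C) = 65/4 - (7 + U*(-3 + U))/(16*U*(-3 + U)) (x(U, C) = (130 - (7 + U*(-3 + U))/(2*U*(-3 + U)))/8 = 65/4 - (7 + U*(-3 + U))/(16*U*(-3 + U)))
m(253, 14)/x(-282, 1/(158 - 303)) = (9 - 1*253)/(((7/16)*(-1 + 37*(-282)*(-3 - 282))/(-282*(-3 - 282)))) = (9 - 253)/(((7/16)*(-1/282)*(-1 + 37*(-282)*(-285))/(-285))) = -244*1285920/(7*(-1 + 2973690)) = -244/((7/16)*(-1/282)*(-1/285)*2973689) = -244/20815823/1285920 = -244*1285920/20815823 = -5143680/341243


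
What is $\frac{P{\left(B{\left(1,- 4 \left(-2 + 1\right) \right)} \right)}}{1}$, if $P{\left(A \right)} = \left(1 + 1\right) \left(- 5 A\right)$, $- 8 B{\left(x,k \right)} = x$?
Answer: $\frac{5}{4} \approx 1.25$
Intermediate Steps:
$B{\left(x,k \right)} = - \frac{x}{8}$
$P{\left(A \right)} = - 10 A$ ($P{\left(A \right)} = 2 \left(- 5 A\right) = - 10 A$)
$\frac{P{\left(B{\left(1,- 4 \left(-2 + 1\right) \right)} \right)}}{1} = \frac{\left(-10\right) \left(\left(- \frac{1}{8}\right) 1\right)}{1} = 1 \left(\left(-10\right) \left(- \frac{1}{8}\right)\right) = 1 \cdot \frac{5}{4} = \frac{5}{4}$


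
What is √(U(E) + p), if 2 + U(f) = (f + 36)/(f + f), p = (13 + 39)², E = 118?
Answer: √37631734/118 ≈ 51.987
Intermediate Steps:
p = 2704 (p = 52² = 2704)
U(f) = -2 + (36 + f)/(2*f) (U(f) = -2 + (f + 36)/(f + f) = -2 + (36 + f)/((2*f)) = -2 + (36 + f)*(1/(2*f)) = -2 + (36 + f)/(2*f))
√(U(E) + p) = √((-3/2 + 18/118) + 2704) = √((-3/2 + 18*(1/118)) + 2704) = √((-3/2 + 9/59) + 2704) = √(-159/118 + 2704) = √(318913/118) = √37631734/118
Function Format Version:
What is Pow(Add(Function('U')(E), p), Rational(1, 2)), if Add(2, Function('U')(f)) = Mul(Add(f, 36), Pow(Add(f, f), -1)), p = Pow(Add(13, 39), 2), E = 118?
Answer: Mul(Rational(1, 118), Pow(37631734, Rational(1, 2))) ≈ 51.987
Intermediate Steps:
p = 2704 (p = Pow(52, 2) = 2704)
Function('U')(f) = Add(-2, Mul(Rational(1, 2), Pow(f, -1), Add(36, f))) (Function('U')(f) = Add(-2, Mul(Add(f, 36), Pow(Add(f, f), -1))) = Add(-2, Mul(Add(36, f), Pow(Mul(2, f), -1))) = Add(-2, Mul(Add(36, f), Mul(Rational(1, 2), Pow(f, -1)))) = Add(-2, Mul(Rational(1, 2), Pow(f, -1), Add(36, f))))
Pow(Add(Function('U')(E), p), Rational(1, 2)) = Pow(Add(Add(Rational(-3, 2), Mul(18, Pow(118, -1))), 2704), Rational(1, 2)) = Pow(Add(Add(Rational(-3, 2), Mul(18, Rational(1, 118))), 2704), Rational(1, 2)) = Pow(Add(Add(Rational(-3, 2), Rational(9, 59)), 2704), Rational(1, 2)) = Pow(Add(Rational(-159, 118), 2704), Rational(1, 2)) = Pow(Rational(318913, 118), Rational(1, 2)) = Mul(Rational(1, 118), Pow(37631734, Rational(1, 2)))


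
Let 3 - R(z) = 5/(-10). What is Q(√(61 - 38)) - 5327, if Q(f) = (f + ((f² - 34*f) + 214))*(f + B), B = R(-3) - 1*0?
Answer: -10513/2 + 243*√23/2 ≈ -4673.8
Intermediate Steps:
R(z) = 7/2 (R(z) = 3 - 5/(-10) = 3 - 5*(-1)/10 = 3 - 1*(-½) = 3 + ½ = 7/2)
B = 7/2 (B = 7/2 - 1*0 = 7/2 + 0 = 7/2 ≈ 3.5000)
Q(f) = (7/2 + f)*(214 + f² - 33*f) (Q(f) = (f + ((f² - 34*f) + 214))*(f + 7/2) = (f + (214 + f² - 34*f))*(7/2 + f) = (214 + f² - 33*f)*(7/2 + f) = (7/2 + f)*(214 + f² - 33*f))
Q(√(61 - 38)) - 5327 = (749 + (√(61 - 38))³ - 59*(√(61 - 38))²/2 + 197*√(61 - 38)/2) - 5327 = (749 + (√23)³ - 59*(√23)²/2 + 197*√23/2) - 5327 = (749 + 23*√23 - 59/2*23 + 197*√23/2) - 5327 = (749 + 23*√23 - 1357/2 + 197*√23/2) - 5327 = (141/2 + 243*√23/2) - 5327 = -10513/2 + 243*√23/2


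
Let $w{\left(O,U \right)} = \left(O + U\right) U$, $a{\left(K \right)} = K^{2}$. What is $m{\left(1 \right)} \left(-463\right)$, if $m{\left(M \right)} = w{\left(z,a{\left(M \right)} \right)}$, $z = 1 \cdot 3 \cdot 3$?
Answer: $-4630$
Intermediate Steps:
$z = 9$ ($z = 3 \cdot 3 = 9$)
$w{\left(O,U \right)} = U \left(O + U\right)$
$m{\left(M \right)} = M^{2} \left(9 + M^{2}\right)$
$m{\left(1 \right)} \left(-463\right) = 1^{2} \left(9 + 1^{2}\right) \left(-463\right) = 1 \left(9 + 1\right) \left(-463\right) = 1 \cdot 10 \left(-463\right) = 10 \left(-463\right) = -4630$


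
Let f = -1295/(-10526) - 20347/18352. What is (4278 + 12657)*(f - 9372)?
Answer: -15331333292836155/96586576 ≈ -1.5873e+8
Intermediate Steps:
f = -95203341/96586576 (f = -1295*(-1/10526) - 20347*1/18352 = 1295/10526 - 20347/18352 = -95203341/96586576 ≈ -0.98568)
(4278 + 12657)*(f - 9372) = (4278 + 12657)*(-95203341/96586576 - 9372) = 16935*(-905304593613/96586576) = -15331333292836155/96586576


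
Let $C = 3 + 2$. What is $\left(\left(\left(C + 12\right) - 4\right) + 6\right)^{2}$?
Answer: $361$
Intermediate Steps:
$C = 5$
$\left(\left(\left(C + 12\right) - 4\right) + 6\right)^{2} = \left(\left(\left(5 + 12\right) - 4\right) + 6\right)^{2} = \left(\left(17 - 4\right) + 6\right)^{2} = \left(13 + 6\right)^{2} = 19^{2} = 361$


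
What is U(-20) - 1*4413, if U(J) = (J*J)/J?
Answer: -4433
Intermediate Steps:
U(J) = J (U(J) = J²/J = J)
U(-20) - 1*4413 = -20 - 1*4413 = -20 - 4413 = -4433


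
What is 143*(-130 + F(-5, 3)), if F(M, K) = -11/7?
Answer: -131703/7 ≈ -18815.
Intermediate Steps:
F(M, K) = -11/7 (F(M, K) = -11*1/7 = -11/7)
143*(-130 + F(-5, 3)) = 143*(-130 - 11/7) = 143*(-921/7) = -131703/7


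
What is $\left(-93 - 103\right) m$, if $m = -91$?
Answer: $17836$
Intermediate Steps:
$\left(-93 - 103\right) m = \left(-93 - 103\right) \left(-91\right) = \left(-196\right) \left(-91\right) = 17836$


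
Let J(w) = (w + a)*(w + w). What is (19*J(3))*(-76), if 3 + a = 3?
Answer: -25992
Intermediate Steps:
a = 0 (a = -3 + 3 = 0)
J(w) = 2*w² (J(w) = (w + 0)*(w + w) = w*(2*w) = 2*w²)
(19*J(3))*(-76) = (19*(2*3²))*(-76) = (19*(2*9))*(-76) = (19*18)*(-76) = 342*(-76) = -25992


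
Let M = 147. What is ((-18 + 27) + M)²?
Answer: 24336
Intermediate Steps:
((-18 + 27) + M)² = ((-18 + 27) + 147)² = (9 + 147)² = 156² = 24336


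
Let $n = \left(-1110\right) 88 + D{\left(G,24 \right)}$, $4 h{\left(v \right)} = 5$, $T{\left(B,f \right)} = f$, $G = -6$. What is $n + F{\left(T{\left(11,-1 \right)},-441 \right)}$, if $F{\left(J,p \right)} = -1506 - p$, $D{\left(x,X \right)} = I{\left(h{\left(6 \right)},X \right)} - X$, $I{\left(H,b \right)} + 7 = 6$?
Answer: $-98770$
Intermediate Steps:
$h{\left(v \right)} = \frac{5}{4}$ ($h{\left(v \right)} = \frac{1}{4} \cdot 5 = \frac{5}{4}$)
$I{\left(H,b \right)} = -1$ ($I{\left(H,b \right)} = -7 + 6 = -1$)
$D{\left(x,X \right)} = -1 - X$
$n = -97705$ ($n = \left(-1110\right) 88 - 25 = -97680 - 25 = -97705$)
$n + F{\left(T{\left(11,-1 \right)},-441 \right)} = -97705 - 1065 = -98770$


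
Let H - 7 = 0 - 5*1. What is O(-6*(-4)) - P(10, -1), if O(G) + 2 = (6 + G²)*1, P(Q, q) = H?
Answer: 578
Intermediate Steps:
H = 2 (H = 7 + (0 - 5*1) = 7 + (0 - 5) = 7 - 5 = 2)
P(Q, q) = 2
O(G) = 4 + G² (O(G) = -2 + (6 + G²)*1 = -2 + (6 + G²) = 4 + G²)
O(-6*(-4)) - P(10, -1) = (4 + (-6*(-4))²) - 1*2 = (4 + 24²) - 2 = (4 + 576) - 2 = 580 - 2 = 578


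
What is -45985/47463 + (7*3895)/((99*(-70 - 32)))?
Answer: -586145075/159760458 ≈ -3.6689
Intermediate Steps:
-45985/47463 + (7*3895)/((99*(-70 - 32))) = -45985*1/47463 + 27265/((99*(-102))) = -45985/47463 + 27265/(-10098) = -45985/47463 + 27265*(-1/10098) = -45985/47463 - 27265/10098 = -586145075/159760458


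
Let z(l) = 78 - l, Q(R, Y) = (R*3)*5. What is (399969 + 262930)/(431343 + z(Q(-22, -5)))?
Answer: 662899/431751 ≈ 1.5354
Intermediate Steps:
Q(R, Y) = 15*R (Q(R, Y) = (3*R)*5 = 15*R)
(399969 + 262930)/(431343 + z(Q(-22, -5))) = (399969 + 262930)/(431343 + (78 - 15*(-22))) = 662899/(431343 + (78 - 1*(-330))) = 662899/(431343 + (78 + 330)) = 662899/(431343 + 408) = 662899/431751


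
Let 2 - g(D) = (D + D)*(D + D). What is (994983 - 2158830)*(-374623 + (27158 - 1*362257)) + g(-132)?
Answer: 826007750840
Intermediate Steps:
g(D) = 2 - 4*D² (g(D) = 2 - (D + D)*(D + D) = 2 - 2*D*2*D = 2 - 4*D²)
(994983 - 2158830)*(-374623 + (27158 - 1*362257)) + g(-132) = (994983 - 2158830)*(-374623 + (27158 - 1*362257)) + (2 - 4*(-132)²) = -1163847*(-374623 + (27158 - 362257)) + (2 - 4*17424) = -1163847*(-374623 - 335099) + (2 - 69696) = -1163847*(-709722) - 69694 = 826007820534 - 69694 = 826007750840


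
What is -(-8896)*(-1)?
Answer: -8896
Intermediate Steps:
-(-8896)*(-1) = -1112*8 = -8896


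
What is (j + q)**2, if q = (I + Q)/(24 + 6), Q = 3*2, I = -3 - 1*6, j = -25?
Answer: 63001/100 ≈ 630.01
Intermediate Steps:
I = -9 (I = -3 - 6 = -9)
Q = 6
q = -1/10 (q = (-9 + 6)/(24 + 6) = -3/30 = -3*1/30 = -1/10 ≈ -0.10000)
(j + q)**2 = (-25 - 1/10)**2 = (-251/10)**2 = 63001/100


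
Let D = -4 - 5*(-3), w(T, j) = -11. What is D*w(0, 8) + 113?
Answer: -8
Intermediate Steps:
D = 11 (D = -4 + 15 = 11)
D*w(0, 8) + 113 = 11*(-11) + 113 = -121 + 113 = -8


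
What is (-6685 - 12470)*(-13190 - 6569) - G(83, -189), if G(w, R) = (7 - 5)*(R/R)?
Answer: 378483643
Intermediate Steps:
G(w, R) = 2 (G(w, R) = 2*1 = 2)
(-6685 - 12470)*(-13190 - 6569) - G(83, -189) = (-6685 - 12470)*(-13190 - 6569) - 1*2 = -19155*(-19759) - 2 = 378483645 - 2 = 378483643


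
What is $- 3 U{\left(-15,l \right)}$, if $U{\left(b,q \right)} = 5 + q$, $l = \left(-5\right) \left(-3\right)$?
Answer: $-60$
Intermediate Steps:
$l = 15$
$- 3 U{\left(-15,l \right)} = - 3 \left(5 + 15\right) = \left(-3\right) 20 = -60$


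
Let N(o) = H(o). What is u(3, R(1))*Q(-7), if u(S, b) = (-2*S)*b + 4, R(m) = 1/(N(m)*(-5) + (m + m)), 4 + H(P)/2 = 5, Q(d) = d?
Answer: -133/4 ≈ -33.250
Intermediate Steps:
H(P) = 2 (H(P) = -8 + 2*5 = -8 + 10 = 2)
N(o) = 2
R(m) = 1/(-10 + 2*m) (R(m) = 1/(2*(-5) + (m + m)) = 1/(-10 + 2*m))
u(S, b) = 4 - 2*S*b (u(S, b) = -2*S*b + 4 = 4 - 2*S*b)
u(3, R(1))*Q(-7) = (4 - 2*3*1/(2*(-5 + 1)))*(-7) = (4 - 2*3*(½)/(-4))*(-7) = (4 - 2*3*(½)*(-¼))*(-7) = (4 - 2*3*(-⅛))*(-7) = (4 + ¾)*(-7) = (19/4)*(-7) = -133/4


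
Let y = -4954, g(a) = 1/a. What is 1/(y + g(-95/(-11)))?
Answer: -95/470619 ≈ -0.00020186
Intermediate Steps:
1/(y + g(-95/(-11))) = 1/(-4954 + 1/(-95/(-11))) = 1/(-4954 + 1/(-95*(-1/11))) = 1/(-4954 + 1/(95/11)) = 1/(-4954 + 11/95) = 1/(-470619/95) = -95/470619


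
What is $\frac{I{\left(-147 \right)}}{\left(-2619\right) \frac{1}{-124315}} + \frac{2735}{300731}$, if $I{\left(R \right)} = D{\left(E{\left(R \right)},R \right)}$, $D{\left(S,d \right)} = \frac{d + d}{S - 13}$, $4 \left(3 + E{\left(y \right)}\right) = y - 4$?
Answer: $\frac{2931116011541}{11289141009} \approx 259.64$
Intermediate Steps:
$E{\left(y \right)} = -4 + \frac{y}{4}$ ($E{\left(y \right)} = -3 + \frac{y - 4}{4} = -3 + \frac{-4 + y}{4} = -3 + \left(-1 + \frac{y}{4}\right) = -4 + \frac{y}{4}$)
$D{\left(S,d \right)} = \frac{2 d}{-13 + S}$ ($D{\left(S,d \right)} = \frac{2 d}{S - 13} = \frac{2 d}{-13 + S}$)
$I{\left(R \right)} = \frac{2 R}{-17 + \frac{R}{4}}$ ($I{\left(R \right)} = \frac{2 R}{-13 + \left(-4 + \frac{R}{4}\right)} = \frac{2 R}{-17 + \frac{R}{4}}$)
$\frac{I{\left(-147 \right)}}{\left(-2619\right) \frac{1}{-124315}} + \frac{2735}{300731} = \frac{8 \left(-147\right) \frac{1}{-68 - 147}}{\left(-2619\right) \frac{1}{-124315}} + \frac{2735}{300731} = \frac{8 \left(-147\right) \frac{1}{-215}}{\left(-2619\right) \left(- \frac{1}{124315}\right)} + 2735 \cdot \frac{1}{300731} = \frac{8 \left(-147\right) \left(- \frac{1}{215}\right)}{\frac{2619}{124315}} + \frac{2735}{300731} = \frac{1176}{215} \cdot \frac{124315}{2619} + \frac{2735}{300731} = \frac{9746296}{37539} + \frac{2735}{300731} = \frac{2931116011541}{11289141009}$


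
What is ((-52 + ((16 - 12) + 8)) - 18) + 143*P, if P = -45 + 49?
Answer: 514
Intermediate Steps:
P = 4
((-52 + ((16 - 12) + 8)) - 18) + 143*P = ((-52 + ((16 - 12) + 8)) - 18) + 143*4 = ((-52 + (4 + 8)) - 18) + 572 = ((-52 + 12) - 18) + 572 = (-40 - 18) + 572 = -58 + 572 = 514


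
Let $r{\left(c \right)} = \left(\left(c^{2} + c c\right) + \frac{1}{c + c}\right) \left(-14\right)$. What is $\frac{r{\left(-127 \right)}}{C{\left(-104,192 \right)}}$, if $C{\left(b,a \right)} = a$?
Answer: $- \frac{19118239}{8128} \approx -2352.1$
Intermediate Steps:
$r{\left(c \right)} = - 28 c^{2} - \frac{7}{c}$ ($r{\left(c \right)} = \left(\left(c^{2} + c^{2}\right) + \frac{1}{2 c}\right) \left(-14\right) = \left(2 c^{2} + \frac{1}{2 c}\right) \left(-14\right) = \left(\frac{1}{2 c} + 2 c^{2}\right) \left(-14\right) = - 28 c^{2} - \frac{7}{c}$)
$\frac{r{\left(-127 \right)}}{C{\left(-104,192 \right)}} = \frac{7 \frac{1}{-127} \left(-1 - 4 \left(-127\right)^{3}\right)}{192} = 7 \left(- \frac{1}{127}\right) \left(-1 - -8193532\right) \frac{1}{192} = 7 \left(- \frac{1}{127}\right) \left(-1 + 8193532\right) \frac{1}{192} = 7 \left(- \frac{1}{127}\right) 8193531 \cdot \frac{1}{192} = \left(- \frac{57354717}{127}\right) \frac{1}{192} = - \frac{19118239}{8128}$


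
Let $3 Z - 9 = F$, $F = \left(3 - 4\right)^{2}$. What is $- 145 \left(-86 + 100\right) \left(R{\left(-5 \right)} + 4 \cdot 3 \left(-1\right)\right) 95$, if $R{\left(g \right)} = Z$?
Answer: $\frac{5014100}{3} \approx 1.6714 \cdot 10^{6}$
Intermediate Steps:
$F = 1$ ($F = \left(-1\right)^{2} = 1$)
$Z = \frac{10}{3}$ ($Z = 3 + \frac{1}{3} \cdot 1 = 3 + \frac{1}{3} = \frac{10}{3} \approx 3.3333$)
$R{\left(g \right)} = \frac{10}{3}$
$- 145 \left(-86 + 100\right) \left(R{\left(-5 \right)} + 4 \cdot 3 \left(-1\right)\right) 95 = - 145 \left(-86 + 100\right) \left(\frac{10}{3} + 4 \cdot 3 \left(-1\right)\right) 95 = - 145 \cdot 14 \left(\frac{10}{3} + 12 \left(-1\right)\right) 95 = - 145 \cdot 14 \left(\frac{10}{3} - 12\right) 95 = - 145 \cdot 14 \left(- \frac{26}{3}\right) 95 = \left(-145\right) \left(- \frac{364}{3}\right) 95 = \frac{52780}{3} \cdot 95 = \frac{5014100}{3}$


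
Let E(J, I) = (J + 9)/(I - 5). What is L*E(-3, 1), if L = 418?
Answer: -627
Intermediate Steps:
E(J, I) = (9 + J)/(-5 + I)
L*E(-3, 1) = 418*((9 - 3)/(-5 + 1)) = 418*(6/(-4)) = 418*(-1/4*6) = 418*(-3/2) = -627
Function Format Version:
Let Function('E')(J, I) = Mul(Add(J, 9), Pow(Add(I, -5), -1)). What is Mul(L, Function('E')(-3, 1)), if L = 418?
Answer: -627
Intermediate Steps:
Function('E')(J, I) = Mul(Pow(Add(-5, I), -1), Add(9, J)) (Function('E')(J, I) = Mul(Add(9, J), Pow(Add(-5, I), -1)) = Mul(Pow(Add(-5, I), -1), Add(9, J)))
Mul(L, Function('E')(-3, 1)) = Mul(418, Mul(Pow(Add(-5, 1), -1), Add(9, -3))) = Mul(418, Mul(Pow(-4, -1), 6)) = Mul(418, Mul(Rational(-1, 4), 6)) = Mul(418, Rational(-3, 2)) = -627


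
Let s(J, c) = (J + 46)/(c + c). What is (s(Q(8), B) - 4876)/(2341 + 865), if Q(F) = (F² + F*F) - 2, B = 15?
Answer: -36527/24045 ≈ -1.5191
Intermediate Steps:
Q(F) = -2 + 2*F² (Q(F) = (F² + F²) - 2 = 2*F² - 2 = -2 + 2*F²)
s(J, c) = (46 + J)/(2*c) (s(J, c) = (46 + J)/((2*c)) = (46 + J)*(1/(2*c)) = (46 + J)/(2*c))
(s(Q(8), B) - 4876)/(2341 + 865) = ((½)*(46 + (-2 + 2*8²))/15 - 4876)/(2341 + 865) = ((½)*(1/15)*(46 + (-2 + 2*64)) - 4876)/3206 = ((½)*(1/15)*(46 + (-2 + 128)) - 4876)*(1/3206) = ((½)*(1/15)*(46 + 126) - 4876)*(1/3206) = ((½)*(1/15)*172 - 4876)*(1/3206) = (86/15 - 4876)*(1/3206) = -73054/15*1/3206 = -36527/24045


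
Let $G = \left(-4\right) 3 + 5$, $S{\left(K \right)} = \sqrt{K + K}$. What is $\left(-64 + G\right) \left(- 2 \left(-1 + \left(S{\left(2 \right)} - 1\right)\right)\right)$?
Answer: $0$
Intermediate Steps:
$S{\left(K \right)} = \sqrt{2} \sqrt{K}$ ($S{\left(K \right)} = \sqrt{2 K} = \sqrt{2} \sqrt{K}$)
$G = -7$ ($G = -12 + 5 = -7$)
$\left(-64 + G\right) \left(- 2 \left(-1 + \left(S{\left(2 \right)} - 1\right)\right)\right) = \left(-64 - 7\right) \left(- 2 \left(-1 - \left(1 - \sqrt{2} \sqrt{2}\right)\right)\right) = - 71 \left(- 2 \left(-1 + \left(2 - 1\right)\right)\right) = - 71 \left(- 2 \left(-1 + 1\right)\right) = - 71 \left(\left(-2\right) 0\right) = \left(-71\right) 0 = 0$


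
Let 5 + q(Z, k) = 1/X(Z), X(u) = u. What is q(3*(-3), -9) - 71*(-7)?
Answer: 4427/9 ≈ 491.89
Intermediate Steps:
q(Z, k) = -5 + 1/Z
q(3*(-3), -9) - 71*(-7) = (-5 + 1/(3*(-3))) - 71*(-7) = (-5 + 1/(-9)) + 497 = (-5 - ⅑) + 497 = -46/9 + 497 = 4427/9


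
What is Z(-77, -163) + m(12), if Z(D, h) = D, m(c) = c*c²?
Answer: 1651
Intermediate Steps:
m(c) = c³
Z(-77, -163) + m(12) = -77 + 12³ = -77 + 1728 = 1651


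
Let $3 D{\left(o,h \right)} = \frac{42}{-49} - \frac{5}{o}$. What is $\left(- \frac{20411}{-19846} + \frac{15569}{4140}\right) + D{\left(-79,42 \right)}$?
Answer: $\frac{102786750361}{22717914660} \approx 4.5245$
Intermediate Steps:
$D{\left(o,h \right)} = - \frac{2}{7} - \frac{5}{3 o}$ ($D{\left(o,h \right)} = \frac{\frac{42}{-49} - \frac{5}{o}}{3} = \frac{42 \left(- \frac{1}{49}\right) - \frac{5}{o}}{3} = \frac{- \frac{6}{7} - \frac{5}{o}}{3} = - \frac{2}{7} - \frac{5}{3 o}$)
$\left(- \frac{20411}{-19846} + \frac{15569}{4140}\right) + D{\left(-79,42 \right)} = \left(- \frac{20411}{-19846} + \frac{15569}{4140}\right) + \frac{-35 - -474}{21 \left(-79\right)} = \left(\left(-20411\right) \left(- \frac{1}{19846}\right) + 15569 \cdot \frac{1}{4140}\right) + \frac{1}{21} \left(- \frac{1}{79}\right) \left(-35 + 474\right) = \left(\frac{20411}{19846} + \frac{15569}{4140}\right) + \frac{1}{21} \left(- \frac{1}{79}\right) 439 = \frac{196741957}{41081220} - \frac{439}{1659} = \frac{102786750361}{22717914660}$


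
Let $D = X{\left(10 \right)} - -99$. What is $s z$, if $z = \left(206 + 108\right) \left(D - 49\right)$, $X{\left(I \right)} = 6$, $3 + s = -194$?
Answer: $-3464048$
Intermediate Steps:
$s = -197$ ($s = -3 - 194 = -197$)
$D = 105$ ($D = 6 - -99 = 6 + 99 = 105$)
$z = 17584$ ($z = \left(206 + 108\right) \left(105 - 49\right) = 314 \cdot 56 = 17584$)
$s z = \left(-197\right) 17584 = -3464048$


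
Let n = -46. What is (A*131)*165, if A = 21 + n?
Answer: -540375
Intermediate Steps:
A = -25 (A = 21 - 46 = -25)
(A*131)*165 = -25*131*165 = -3275*165 = -540375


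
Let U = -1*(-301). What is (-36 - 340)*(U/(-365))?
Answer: 113176/365 ≈ 310.07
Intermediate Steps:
U = 301
(-36 - 340)*(U/(-365)) = (-36 - 340)*(301/(-365)) = -113176*(-1)/365 = -376*(-301/365) = 113176/365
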